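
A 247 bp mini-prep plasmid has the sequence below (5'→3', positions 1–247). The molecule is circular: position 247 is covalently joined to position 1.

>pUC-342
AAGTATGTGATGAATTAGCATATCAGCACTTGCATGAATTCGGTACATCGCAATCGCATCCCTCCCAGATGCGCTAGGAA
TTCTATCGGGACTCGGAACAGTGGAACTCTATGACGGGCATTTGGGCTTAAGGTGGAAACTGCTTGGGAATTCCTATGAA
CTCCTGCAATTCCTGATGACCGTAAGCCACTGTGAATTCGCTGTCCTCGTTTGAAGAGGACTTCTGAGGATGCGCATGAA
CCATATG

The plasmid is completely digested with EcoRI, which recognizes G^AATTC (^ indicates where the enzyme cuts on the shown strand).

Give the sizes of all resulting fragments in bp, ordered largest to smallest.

EcoRI sites (GAATTC) start at positions 36, 78, 148, 194.
EcoRI cuts after the first base of each site, so after positions 36, 78, 148, 194.
Circular molecule, 4 cuts → 4 fragments:
  37–78 → 42 bp
  79–148 → 70 bp
  149–194 → 46 bp
  195–247 then 1–36 → 53 + 36 = 89 bp
Sorted largest to smallest: 89, 70, 46, 42 bp.

89, 70, 46, 42 bp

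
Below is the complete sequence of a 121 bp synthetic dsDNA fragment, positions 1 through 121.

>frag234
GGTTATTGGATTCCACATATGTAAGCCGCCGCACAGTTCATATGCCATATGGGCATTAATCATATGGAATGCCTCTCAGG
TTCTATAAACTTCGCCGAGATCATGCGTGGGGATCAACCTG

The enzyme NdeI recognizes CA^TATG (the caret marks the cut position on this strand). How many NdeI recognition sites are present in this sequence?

CATATG occurs starting at positions 16, 39, 46, 61.
NdeI cuts at 4 sites.

4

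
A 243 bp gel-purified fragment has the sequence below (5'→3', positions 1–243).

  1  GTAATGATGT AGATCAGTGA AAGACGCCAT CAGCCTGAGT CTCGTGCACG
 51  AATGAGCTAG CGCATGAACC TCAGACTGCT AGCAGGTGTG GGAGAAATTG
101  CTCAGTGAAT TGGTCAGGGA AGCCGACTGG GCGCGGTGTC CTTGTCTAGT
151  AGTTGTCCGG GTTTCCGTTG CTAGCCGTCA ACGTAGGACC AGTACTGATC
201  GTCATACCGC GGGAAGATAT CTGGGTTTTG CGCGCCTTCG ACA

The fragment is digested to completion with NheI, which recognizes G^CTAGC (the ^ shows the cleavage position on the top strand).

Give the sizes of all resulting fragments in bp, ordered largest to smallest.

92, 73, 56, 22 bp

NheI sites (GCTAGC) start at positions 56, 78, 170.
NheI cuts after the first base of each site, so after positions 56, 78, 170.
Linear molecule, 3 cuts → 4 fragments:
  1–56 → 56 bp
  57–78 → 22 bp
  79–170 → 92 bp
  171–243 → 73 bp
Sorted largest to smallest: 92, 73, 56, 22 bp.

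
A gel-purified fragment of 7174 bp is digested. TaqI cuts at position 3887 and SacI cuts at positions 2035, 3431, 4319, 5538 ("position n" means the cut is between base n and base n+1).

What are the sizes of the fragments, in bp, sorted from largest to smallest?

Combined cut positions (sorted): 2035, 3431, 3887, 4319, 5538.
Linear molecule, 5 cuts → 6 fragments:
  2035 − 0 = 2035 bp
  3431 − 2035 = 1396 bp
  3887 − 3431 = 456 bp
  4319 − 3887 = 432 bp
  5538 − 4319 = 1219 bp
  7174 − 5538 = 1636 bp
Sorted largest to smallest: 2035, 1636, 1396, 1219, 456, 432 bp.

2035, 1636, 1396, 1219, 456, 432 bp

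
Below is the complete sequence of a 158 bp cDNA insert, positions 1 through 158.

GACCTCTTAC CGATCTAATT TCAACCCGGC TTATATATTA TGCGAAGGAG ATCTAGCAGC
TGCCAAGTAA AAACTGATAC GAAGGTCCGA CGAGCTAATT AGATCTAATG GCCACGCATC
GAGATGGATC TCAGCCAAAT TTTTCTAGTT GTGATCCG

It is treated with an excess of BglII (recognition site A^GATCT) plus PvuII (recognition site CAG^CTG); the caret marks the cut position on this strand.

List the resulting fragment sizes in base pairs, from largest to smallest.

BglII sites (AGATCT) start at positions 49, 101.
BglII cuts after the first base of each site, so after positions 49, 101.
The PvuII site (CAGCTG) starts at position 57.
PvuII cuts after base 3 of each site, so after position 59.
Combined cut positions: 49, 59, 101.
Linear molecule, 3 cuts → 4 fragments:
  1–49 → 49 bp
  50–59 → 10 bp
  60–101 → 42 bp
  102–158 → 57 bp
Sorted largest to smallest: 57, 49, 42, 10 bp.

57, 49, 42, 10 bp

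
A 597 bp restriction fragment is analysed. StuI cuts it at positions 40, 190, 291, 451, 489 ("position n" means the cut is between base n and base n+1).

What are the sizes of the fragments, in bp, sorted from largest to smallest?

Linear molecule, 5 cuts → 6 fragments:
  40 − 0 = 40 bp
  190 − 40 = 150 bp
  291 − 190 = 101 bp
  451 − 291 = 160 bp
  489 − 451 = 38 bp
  597 − 489 = 108 bp
Sorted largest to smallest: 160, 150, 108, 101, 40, 38 bp.

160, 150, 108, 101, 40, 38 bp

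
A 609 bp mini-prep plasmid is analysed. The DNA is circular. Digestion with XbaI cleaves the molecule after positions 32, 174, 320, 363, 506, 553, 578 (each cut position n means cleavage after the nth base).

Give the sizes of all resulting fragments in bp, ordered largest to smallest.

Circular molecule, 7 cuts → 7 fragments:
  174 − 32 = 142 bp
  320 − 174 = 146 bp
  363 − 320 = 43 bp
  506 − 363 = 143 bp
  553 − 506 = 47 bp
  578 − 553 = 25 bp
  wrap: 609 − 578 + 32 = 63 bp
Sorted largest to smallest: 146, 143, 142, 63, 47, 43, 25 bp.

146, 143, 142, 63, 47, 43, 25 bp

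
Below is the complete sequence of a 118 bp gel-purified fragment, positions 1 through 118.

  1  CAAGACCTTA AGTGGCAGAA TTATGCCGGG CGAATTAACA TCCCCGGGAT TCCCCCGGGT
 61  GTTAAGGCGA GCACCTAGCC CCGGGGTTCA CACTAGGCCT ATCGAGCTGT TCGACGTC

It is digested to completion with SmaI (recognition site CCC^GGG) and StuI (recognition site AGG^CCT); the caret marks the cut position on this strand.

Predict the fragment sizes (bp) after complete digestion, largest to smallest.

45, 26, 21, 15, 11 bp

SmaI sites (CCCGGG) start at positions 43, 54, 80.
SmaI cuts after base 3 of each site, so after positions 45, 56, 82.
The StuI site (AGGCCT) starts at position 95.
StuI cuts after base 3 of each site, so after position 97.
Combined cut positions: 45, 56, 82, 97.
Linear molecule, 4 cuts → 5 fragments:
  1–45 → 45 bp
  46–56 → 11 bp
  57–82 → 26 bp
  83–97 → 15 bp
  98–118 → 21 bp
Sorted largest to smallest: 45, 26, 21, 15, 11 bp.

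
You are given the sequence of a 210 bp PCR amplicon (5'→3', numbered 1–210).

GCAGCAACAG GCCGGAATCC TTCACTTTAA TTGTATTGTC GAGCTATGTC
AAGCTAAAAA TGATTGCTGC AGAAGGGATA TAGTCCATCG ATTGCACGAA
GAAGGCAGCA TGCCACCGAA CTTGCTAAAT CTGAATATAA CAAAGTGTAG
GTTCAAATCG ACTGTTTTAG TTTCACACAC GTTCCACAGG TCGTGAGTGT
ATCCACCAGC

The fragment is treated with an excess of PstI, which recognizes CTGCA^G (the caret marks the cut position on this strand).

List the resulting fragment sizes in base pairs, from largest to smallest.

139, 71 bp

The PstI site (CTGCAG) starts at position 67.
PstI cuts after base 5 of each site (before the last base), so after position 71.
Linear molecule, 1 cut → 2 fragments:
  1–71 → 71 bp
  72–210 → 139 bp
Sorted largest to smallest: 139, 71 bp.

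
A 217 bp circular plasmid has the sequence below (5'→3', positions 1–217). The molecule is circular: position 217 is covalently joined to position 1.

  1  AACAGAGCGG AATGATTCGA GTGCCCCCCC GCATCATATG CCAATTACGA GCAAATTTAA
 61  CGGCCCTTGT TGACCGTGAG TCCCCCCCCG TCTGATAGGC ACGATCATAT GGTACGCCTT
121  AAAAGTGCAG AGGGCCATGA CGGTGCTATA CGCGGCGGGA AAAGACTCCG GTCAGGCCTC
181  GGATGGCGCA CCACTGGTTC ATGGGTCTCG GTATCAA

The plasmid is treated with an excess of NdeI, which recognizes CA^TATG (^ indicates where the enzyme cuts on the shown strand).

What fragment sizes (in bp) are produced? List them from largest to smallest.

146, 71 bp

NdeI sites (CATATG) start at positions 35, 106.
NdeI cuts after base 2 of each site, so after positions 36, 107.
Circular molecule, 2 cuts → 2 fragments:
  37–107 → 71 bp
  108–217 then 1–36 → 110 + 36 = 146 bp
Sorted largest to smallest: 146, 71 bp.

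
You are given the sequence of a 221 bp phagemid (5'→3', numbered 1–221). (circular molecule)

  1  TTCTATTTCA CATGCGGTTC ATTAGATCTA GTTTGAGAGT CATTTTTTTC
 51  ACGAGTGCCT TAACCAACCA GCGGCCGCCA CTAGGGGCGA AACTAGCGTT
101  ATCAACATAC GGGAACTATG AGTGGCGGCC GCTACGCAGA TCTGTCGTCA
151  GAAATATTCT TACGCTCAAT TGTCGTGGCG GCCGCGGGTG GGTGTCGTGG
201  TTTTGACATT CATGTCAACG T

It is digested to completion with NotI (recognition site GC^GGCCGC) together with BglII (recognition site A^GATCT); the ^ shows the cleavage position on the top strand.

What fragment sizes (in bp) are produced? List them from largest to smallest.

NotI sites (GCGGCCGC) start at positions 71, 125, 178.
NotI cuts after base 2 of each site, so after positions 72, 126, 179.
BglII sites (AGATCT) start at positions 24, 138.
BglII cuts after the first base of each site, so after positions 24, 138.
Combined cut positions: 24, 72, 126, 138, 179.
Circular molecule, 5 cuts → 5 fragments:
  25–72 → 48 bp
  73–126 → 54 bp
  127–138 → 12 bp
  139–179 → 41 bp
  180–221 then 1–24 → 42 + 24 = 66 bp
Sorted largest to smallest: 66, 54, 48, 41, 12 bp.

66, 54, 48, 41, 12 bp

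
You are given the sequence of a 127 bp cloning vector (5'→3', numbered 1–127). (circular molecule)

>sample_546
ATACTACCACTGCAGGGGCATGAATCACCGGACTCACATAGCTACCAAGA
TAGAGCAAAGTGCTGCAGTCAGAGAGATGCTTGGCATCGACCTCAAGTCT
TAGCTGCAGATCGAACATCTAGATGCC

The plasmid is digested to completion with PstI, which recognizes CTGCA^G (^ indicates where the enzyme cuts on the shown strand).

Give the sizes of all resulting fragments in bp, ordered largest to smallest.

53, 41, 33 bp

PstI sites (CTGCAG) start at positions 10, 63, 104.
PstI cuts after base 5 of each site (before the last base), so after positions 14, 67, 108.
Circular molecule, 3 cuts → 3 fragments:
  15–67 → 53 bp
  68–108 → 41 bp
  109–127 then 1–14 → 19 + 14 = 33 bp
Sorted largest to smallest: 53, 41, 33 bp.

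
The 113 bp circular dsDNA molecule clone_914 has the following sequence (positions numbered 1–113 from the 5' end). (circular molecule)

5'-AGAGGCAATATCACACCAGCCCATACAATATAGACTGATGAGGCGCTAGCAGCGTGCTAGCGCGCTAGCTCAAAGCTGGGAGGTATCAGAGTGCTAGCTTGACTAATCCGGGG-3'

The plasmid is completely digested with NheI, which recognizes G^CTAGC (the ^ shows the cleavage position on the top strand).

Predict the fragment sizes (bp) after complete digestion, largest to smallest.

NheI sites (GCTAGC) start at positions 45, 56, 64, 93.
NheI cuts after the first base of each site, so after positions 45, 56, 64, 93.
Circular molecule, 4 cuts → 4 fragments:
  46–56 → 11 bp
  57–64 → 8 bp
  65–93 → 29 bp
  94–113 then 1–45 → 20 + 45 = 65 bp
Sorted largest to smallest: 65, 29, 11, 8 bp.

65, 29, 11, 8 bp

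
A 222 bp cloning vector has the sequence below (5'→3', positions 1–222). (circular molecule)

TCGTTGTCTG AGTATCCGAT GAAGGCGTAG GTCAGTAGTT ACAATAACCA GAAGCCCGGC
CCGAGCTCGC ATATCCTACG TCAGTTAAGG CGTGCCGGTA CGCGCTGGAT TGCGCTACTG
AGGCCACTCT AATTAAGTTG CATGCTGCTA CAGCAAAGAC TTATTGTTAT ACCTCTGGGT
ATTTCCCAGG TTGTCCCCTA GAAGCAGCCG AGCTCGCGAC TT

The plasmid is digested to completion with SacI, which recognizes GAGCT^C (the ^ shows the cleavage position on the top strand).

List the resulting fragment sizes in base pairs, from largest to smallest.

SacI sites (GAGCTC) start at positions 63, 210.
SacI cuts after base 5 of each site (before the last base), so after positions 67, 214.
Circular molecule, 2 cuts → 2 fragments:
  68–214 → 147 bp
  215–222 then 1–67 → 8 + 67 = 75 bp
Sorted largest to smallest: 147, 75 bp.

147, 75 bp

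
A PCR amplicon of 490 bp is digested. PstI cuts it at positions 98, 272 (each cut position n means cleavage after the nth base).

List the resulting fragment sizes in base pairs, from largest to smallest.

218, 174, 98 bp

Linear molecule, 2 cuts → 3 fragments:
  98 − 0 = 98 bp
  272 − 98 = 174 bp
  490 − 272 = 218 bp
Sorted largest to smallest: 218, 174, 98 bp.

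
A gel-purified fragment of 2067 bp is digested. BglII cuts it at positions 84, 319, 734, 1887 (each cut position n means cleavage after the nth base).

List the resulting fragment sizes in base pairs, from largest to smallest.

Linear molecule, 4 cuts → 5 fragments:
  84 − 0 = 84 bp
  319 − 84 = 235 bp
  734 − 319 = 415 bp
  1887 − 734 = 1153 bp
  2067 − 1887 = 180 bp
Sorted largest to smallest: 1153, 415, 235, 180, 84 bp.

1153, 415, 235, 180, 84 bp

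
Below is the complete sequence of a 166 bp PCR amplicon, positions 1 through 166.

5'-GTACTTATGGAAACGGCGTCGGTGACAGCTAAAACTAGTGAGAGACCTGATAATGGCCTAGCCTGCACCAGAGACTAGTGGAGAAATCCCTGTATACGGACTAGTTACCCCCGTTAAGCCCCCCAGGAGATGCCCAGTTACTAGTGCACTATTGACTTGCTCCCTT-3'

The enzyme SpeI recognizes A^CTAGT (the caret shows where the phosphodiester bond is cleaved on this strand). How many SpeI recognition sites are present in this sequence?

ACTAGT occurs starting at positions 34, 74, 100, 140.
SpeI cuts at 4 sites.

4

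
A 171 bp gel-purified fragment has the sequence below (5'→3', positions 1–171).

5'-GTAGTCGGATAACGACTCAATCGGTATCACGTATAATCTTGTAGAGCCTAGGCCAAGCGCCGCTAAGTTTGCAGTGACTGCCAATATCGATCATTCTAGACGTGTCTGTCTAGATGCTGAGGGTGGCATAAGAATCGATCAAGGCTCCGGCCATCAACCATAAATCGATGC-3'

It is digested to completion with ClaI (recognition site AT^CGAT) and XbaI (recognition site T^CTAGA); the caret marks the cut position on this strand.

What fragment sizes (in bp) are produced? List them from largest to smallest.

87, 30, 26, 14, 8, 6 bp

ClaI sites (ATCGAT) start at positions 86, 134, 164.
ClaI cuts after base 2 of each site, so after positions 87, 135, 165.
XbaI sites (TCTAGA) start at positions 95, 109.
XbaI cuts after the first base of each site, so after positions 95, 109.
Combined cut positions: 87, 95, 109, 135, 165.
Linear molecule, 5 cuts → 6 fragments:
  1–87 → 87 bp
  88–95 → 8 bp
  96–109 → 14 bp
  110–135 → 26 bp
  136–165 → 30 bp
  166–171 → 6 bp
Sorted largest to smallest: 87, 30, 26, 14, 8, 6 bp.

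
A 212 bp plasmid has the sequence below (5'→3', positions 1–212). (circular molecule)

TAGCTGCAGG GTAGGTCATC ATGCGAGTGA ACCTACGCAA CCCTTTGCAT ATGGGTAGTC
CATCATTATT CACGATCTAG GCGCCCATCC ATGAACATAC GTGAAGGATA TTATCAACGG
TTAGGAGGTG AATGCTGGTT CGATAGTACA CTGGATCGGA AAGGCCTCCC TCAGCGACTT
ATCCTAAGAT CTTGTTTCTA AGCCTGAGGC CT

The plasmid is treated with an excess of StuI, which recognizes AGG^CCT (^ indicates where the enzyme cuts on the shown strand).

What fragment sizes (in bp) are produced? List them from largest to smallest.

167, 45 bp

StuI sites (AGGCCT) start at positions 162, 207.
StuI cuts after base 3 of each site, so after positions 164, 209.
Circular molecule, 2 cuts → 2 fragments:
  165–209 → 45 bp
  210–212 then 1–164 → 3 + 164 = 167 bp
Sorted largest to smallest: 167, 45 bp.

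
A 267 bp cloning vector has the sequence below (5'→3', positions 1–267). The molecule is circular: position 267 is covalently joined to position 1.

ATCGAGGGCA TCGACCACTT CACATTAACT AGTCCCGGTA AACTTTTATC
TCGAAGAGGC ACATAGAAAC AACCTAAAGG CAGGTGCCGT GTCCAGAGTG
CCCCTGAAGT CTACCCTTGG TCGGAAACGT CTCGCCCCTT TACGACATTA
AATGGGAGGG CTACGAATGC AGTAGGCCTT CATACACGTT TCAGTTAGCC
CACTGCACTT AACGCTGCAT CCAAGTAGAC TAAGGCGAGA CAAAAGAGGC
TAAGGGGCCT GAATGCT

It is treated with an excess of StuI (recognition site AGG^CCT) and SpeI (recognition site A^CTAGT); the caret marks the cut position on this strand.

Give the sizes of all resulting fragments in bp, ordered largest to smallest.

148, 119 bp

The StuI site (AGGCCT) starts at position 174.
StuI cuts after base 3 of each site, so after position 176.
The SpeI site (ACTAGT) starts at position 28.
SpeI cuts after the first base of each site, so after position 28.
Combined cut positions: 28, 176.
Circular molecule, 2 cuts → 2 fragments:
  29–176 → 148 bp
  177–267 then 1–28 → 91 + 28 = 119 bp
Sorted largest to smallest: 148, 119 bp.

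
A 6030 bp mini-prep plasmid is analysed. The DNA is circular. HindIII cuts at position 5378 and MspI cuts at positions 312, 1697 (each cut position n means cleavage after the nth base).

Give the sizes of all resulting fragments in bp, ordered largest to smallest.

3681, 1385, 964 bp

Combined cut positions (sorted): 312, 1697, 5378.
Circular molecule, 3 cuts → 3 fragments:
  1697 − 312 = 1385 bp
  5378 − 1697 = 3681 bp
  wrap: 6030 − 5378 + 312 = 964 bp
Sorted largest to smallest: 3681, 1385, 964 bp.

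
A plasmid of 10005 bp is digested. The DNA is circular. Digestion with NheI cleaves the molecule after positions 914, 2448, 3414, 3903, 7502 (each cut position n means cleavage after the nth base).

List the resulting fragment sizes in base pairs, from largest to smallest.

Circular molecule, 5 cuts → 5 fragments:
  2448 − 914 = 1534 bp
  3414 − 2448 = 966 bp
  3903 − 3414 = 489 bp
  7502 − 3903 = 3599 bp
  wrap: 10005 − 7502 + 914 = 3417 bp
Sorted largest to smallest: 3599, 3417, 1534, 966, 489 bp.

3599, 3417, 1534, 966, 489 bp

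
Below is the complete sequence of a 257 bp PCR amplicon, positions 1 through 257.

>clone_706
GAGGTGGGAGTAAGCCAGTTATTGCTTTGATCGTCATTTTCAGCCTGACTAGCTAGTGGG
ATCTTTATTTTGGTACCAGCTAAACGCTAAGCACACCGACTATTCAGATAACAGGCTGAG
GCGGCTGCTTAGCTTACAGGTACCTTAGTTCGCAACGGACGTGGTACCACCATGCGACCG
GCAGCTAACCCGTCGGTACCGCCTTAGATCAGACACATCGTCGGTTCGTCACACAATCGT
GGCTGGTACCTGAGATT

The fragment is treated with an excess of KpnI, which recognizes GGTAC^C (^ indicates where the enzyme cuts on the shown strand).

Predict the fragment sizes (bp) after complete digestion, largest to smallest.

KpnI sites (GGTACC) start at positions 72, 139, 163, 195, 245.
KpnI cuts after base 5 of each site (before the last base), so after positions 76, 143, 167, 199, 249.
Linear molecule, 5 cuts → 6 fragments:
  1–76 → 76 bp
  77–143 → 67 bp
  144–167 → 24 bp
  168–199 → 32 bp
  200–249 → 50 bp
  250–257 → 8 bp
Sorted largest to smallest: 76, 67, 50, 32, 24, 8 bp.

76, 67, 50, 32, 24, 8 bp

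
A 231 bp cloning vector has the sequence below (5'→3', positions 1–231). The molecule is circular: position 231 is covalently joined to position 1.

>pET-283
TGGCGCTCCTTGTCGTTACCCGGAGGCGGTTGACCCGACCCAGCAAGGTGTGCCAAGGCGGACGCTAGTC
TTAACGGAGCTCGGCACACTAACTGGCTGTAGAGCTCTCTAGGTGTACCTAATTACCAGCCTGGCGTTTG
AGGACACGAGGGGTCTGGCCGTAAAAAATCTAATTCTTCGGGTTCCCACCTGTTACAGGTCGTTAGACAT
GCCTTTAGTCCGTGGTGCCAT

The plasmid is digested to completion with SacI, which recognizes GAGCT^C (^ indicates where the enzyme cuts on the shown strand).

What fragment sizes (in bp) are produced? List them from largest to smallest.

206, 25 bp

SacI sites (GAGCTC) start at positions 77, 102.
SacI cuts after base 5 of each site (before the last base), so after positions 81, 106.
Circular molecule, 2 cuts → 2 fragments:
  82–106 → 25 bp
  107–231 then 1–81 → 125 + 81 = 206 bp
Sorted largest to smallest: 206, 25 bp.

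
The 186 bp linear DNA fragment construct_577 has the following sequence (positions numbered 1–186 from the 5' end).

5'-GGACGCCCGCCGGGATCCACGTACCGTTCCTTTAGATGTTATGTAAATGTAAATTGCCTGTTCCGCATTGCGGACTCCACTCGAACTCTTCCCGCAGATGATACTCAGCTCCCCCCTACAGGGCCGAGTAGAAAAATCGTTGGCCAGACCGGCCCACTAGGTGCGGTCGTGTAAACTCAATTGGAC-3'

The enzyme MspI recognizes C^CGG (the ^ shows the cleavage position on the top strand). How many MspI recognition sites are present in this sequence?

2

CCGG occurs starting at positions 10, 149.
MspI cuts at 2 sites.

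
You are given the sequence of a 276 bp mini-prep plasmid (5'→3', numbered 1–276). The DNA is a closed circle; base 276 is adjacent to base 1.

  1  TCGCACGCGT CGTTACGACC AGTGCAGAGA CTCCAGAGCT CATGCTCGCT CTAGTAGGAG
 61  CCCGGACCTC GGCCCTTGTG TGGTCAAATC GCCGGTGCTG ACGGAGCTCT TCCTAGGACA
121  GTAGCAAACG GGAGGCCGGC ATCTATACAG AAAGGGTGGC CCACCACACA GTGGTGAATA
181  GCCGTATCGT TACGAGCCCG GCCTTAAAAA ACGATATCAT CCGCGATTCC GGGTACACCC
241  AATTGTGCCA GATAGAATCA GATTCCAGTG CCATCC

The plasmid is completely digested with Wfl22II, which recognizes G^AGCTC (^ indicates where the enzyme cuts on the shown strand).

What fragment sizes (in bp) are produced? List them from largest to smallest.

Wfl22II sites (GAGCTC) start at positions 36, 104.
Wfl22II cuts after the first base of each site, so after positions 36, 104.
Circular molecule, 2 cuts → 2 fragments:
  37–104 → 68 bp
  105–276 then 1–36 → 172 + 36 = 208 bp
Sorted largest to smallest: 208, 68 bp.

208, 68 bp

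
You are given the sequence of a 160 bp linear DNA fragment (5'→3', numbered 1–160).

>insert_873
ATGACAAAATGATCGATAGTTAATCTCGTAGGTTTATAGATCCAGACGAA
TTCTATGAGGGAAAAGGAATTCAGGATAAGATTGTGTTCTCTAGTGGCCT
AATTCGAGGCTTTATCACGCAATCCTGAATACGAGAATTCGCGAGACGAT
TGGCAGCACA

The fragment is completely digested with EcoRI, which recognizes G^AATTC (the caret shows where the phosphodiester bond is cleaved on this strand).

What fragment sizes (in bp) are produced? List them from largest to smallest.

EcoRI sites (GAATTC) start at positions 48, 67, 135.
EcoRI cuts after the first base of each site, so after positions 48, 67, 135.
Linear molecule, 3 cuts → 4 fragments:
  1–48 → 48 bp
  49–67 → 19 bp
  68–135 → 68 bp
  136–160 → 25 bp
Sorted largest to smallest: 68, 48, 25, 19 bp.

68, 48, 25, 19 bp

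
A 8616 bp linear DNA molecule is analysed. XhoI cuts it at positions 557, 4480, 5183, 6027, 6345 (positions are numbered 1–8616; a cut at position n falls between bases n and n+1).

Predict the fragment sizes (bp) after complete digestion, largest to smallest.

3923, 2271, 844, 703, 557, 318 bp

Linear molecule, 5 cuts → 6 fragments:
  557 − 0 = 557 bp
  4480 − 557 = 3923 bp
  5183 − 4480 = 703 bp
  6027 − 5183 = 844 bp
  6345 − 6027 = 318 bp
  8616 − 6345 = 2271 bp
Sorted largest to smallest: 3923, 2271, 844, 703, 557, 318 bp.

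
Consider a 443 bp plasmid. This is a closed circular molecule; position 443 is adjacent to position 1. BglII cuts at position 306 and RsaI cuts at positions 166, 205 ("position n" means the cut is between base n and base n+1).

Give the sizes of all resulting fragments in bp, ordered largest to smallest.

Combined cut positions (sorted): 166, 205, 306.
Circular molecule, 3 cuts → 3 fragments:
  205 − 166 = 39 bp
  306 − 205 = 101 bp
  wrap: 443 − 306 + 166 = 303 bp
Sorted largest to smallest: 303, 101, 39 bp.

303, 101, 39 bp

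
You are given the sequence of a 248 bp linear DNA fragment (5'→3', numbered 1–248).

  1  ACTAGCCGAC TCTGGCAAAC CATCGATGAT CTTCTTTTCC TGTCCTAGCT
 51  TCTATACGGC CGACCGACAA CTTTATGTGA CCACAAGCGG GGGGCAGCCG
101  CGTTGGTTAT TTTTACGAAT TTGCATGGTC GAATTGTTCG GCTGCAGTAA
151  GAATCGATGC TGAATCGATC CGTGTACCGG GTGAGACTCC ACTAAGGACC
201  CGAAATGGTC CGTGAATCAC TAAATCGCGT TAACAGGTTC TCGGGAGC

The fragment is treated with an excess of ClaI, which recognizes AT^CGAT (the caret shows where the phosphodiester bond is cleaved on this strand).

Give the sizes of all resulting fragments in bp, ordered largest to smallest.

131, 83, 23, 11 bp

ClaI sites (ATCGAT) start at positions 22, 153, 164.
ClaI cuts after base 2 of each site, so after positions 23, 154, 165.
Linear molecule, 3 cuts → 4 fragments:
  1–23 → 23 bp
  24–154 → 131 bp
  155–165 → 11 bp
  166–248 → 83 bp
Sorted largest to smallest: 131, 83, 23, 11 bp.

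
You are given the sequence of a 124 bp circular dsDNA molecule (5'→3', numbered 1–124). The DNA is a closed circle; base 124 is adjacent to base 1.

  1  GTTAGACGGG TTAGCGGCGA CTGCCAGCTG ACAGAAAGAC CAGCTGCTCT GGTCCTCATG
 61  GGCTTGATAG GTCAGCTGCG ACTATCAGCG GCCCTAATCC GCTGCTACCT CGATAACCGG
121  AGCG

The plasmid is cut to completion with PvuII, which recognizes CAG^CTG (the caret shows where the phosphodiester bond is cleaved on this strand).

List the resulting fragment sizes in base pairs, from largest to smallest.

PvuII sites (CAGCTG) start at positions 25, 41, 73.
PvuII cuts after base 3 of each site, so after positions 27, 43, 75.
Circular molecule, 3 cuts → 3 fragments:
  28–43 → 16 bp
  44–75 → 32 bp
  76–124 then 1–27 → 49 + 27 = 76 bp
Sorted largest to smallest: 76, 32, 16 bp.

76, 32, 16 bp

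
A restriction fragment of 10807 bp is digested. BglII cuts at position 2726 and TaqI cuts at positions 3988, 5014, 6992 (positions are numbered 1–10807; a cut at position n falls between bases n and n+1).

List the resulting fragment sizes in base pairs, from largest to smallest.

Combined cut positions (sorted): 2726, 3988, 5014, 6992.
Linear molecule, 4 cuts → 5 fragments:
  2726 − 0 = 2726 bp
  3988 − 2726 = 1262 bp
  5014 − 3988 = 1026 bp
  6992 − 5014 = 1978 bp
  10807 − 6992 = 3815 bp
Sorted largest to smallest: 3815, 2726, 1978, 1262, 1026 bp.

3815, 2726, 1978, 1262, 1026 bp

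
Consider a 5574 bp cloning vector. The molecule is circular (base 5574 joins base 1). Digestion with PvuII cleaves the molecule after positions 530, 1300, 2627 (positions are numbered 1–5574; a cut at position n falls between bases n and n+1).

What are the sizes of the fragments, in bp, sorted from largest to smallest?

3477, 1327, 770 bp

Circular molecule, 3 cuts → 3 fragments:
  1300 − 530 = 770 bp
  2627 − 1300 = 1327 bp
  wrap: 5574 − 2627 + 530 = 3477 bp
Sorted largest to smallest: 3477, 1327, 770 bp.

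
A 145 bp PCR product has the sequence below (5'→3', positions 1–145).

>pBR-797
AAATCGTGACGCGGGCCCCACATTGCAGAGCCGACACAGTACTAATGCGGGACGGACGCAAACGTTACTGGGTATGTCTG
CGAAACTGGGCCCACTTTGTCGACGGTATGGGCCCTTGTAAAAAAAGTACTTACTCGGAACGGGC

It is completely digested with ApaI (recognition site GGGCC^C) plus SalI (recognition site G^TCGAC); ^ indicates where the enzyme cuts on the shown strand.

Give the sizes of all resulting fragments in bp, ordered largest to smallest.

75, 31, 17, 15, 7 bp

ApaI sites (GGGCCC) start at positions 13, 88, 110.
ApaI cuts after base 5 of each site (before the last base), so after positions 17, 92, 114.
The SalI site (GTCGAC) starts at position 99.
SalI cuts after the first base of each site, so after position 99.
Combined cut positions: 17, 92, 99, 114.
Linear molecule, 4 cuts → 5 fragments:
  1–17 → 17 bp
  18–92 → 75 bp
  93–99 → 7 bp
  100–114 → 15 bp
  115–145 → 31 bp
Sorted largest to smallest: 75, 31, 17, 15, 7 bp.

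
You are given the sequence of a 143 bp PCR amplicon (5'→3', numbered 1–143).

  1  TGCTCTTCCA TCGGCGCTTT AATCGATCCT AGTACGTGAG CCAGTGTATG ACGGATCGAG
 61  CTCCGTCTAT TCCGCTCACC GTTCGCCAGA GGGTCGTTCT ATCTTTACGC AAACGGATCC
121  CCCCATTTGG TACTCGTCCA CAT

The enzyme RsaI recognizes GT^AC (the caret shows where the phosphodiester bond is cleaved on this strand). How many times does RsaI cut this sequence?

2

GTAC occurs starting at positions 32, 130.
RsaI cuts at 2 sites.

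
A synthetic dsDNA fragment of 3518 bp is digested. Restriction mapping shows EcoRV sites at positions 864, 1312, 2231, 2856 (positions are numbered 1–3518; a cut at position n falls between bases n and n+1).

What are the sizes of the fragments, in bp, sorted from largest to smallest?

Linear molecule, 4 cuts → 5 fragments:
  864 − 0 = 864 bp
  1312 − 864 = 448 bp
  2231 − 1312 = 919 bp
  2856 − 2231 = 625 bp
  3518 − 2856 = 662 bp
Sorted largest to smallest: 919, 864, 662, 625, 448 bp.

919, 864, 662, 625, 448 bp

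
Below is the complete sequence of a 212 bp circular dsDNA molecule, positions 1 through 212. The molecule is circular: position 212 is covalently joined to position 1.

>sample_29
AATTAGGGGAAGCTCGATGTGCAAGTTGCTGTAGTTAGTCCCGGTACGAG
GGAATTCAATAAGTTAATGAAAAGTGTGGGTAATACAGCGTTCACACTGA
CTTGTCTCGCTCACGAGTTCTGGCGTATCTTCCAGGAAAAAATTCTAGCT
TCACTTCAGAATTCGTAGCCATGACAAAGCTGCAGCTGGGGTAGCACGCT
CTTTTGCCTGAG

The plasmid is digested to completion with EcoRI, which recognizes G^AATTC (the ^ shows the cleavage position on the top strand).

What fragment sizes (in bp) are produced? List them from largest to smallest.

EcoRI sites (GAATTC) start at positions 52, 159.
EcoRI cuts after the first base of each site, so after positions 52, 159.
Circular molecule, 2 cuts → 2 fragments:
  53–159 → 107 bp
  160–212 then 1–52 → 53 + 52 = 105 bp
Sorted largest to smallest: 107, 105 bp.

107, 105 bp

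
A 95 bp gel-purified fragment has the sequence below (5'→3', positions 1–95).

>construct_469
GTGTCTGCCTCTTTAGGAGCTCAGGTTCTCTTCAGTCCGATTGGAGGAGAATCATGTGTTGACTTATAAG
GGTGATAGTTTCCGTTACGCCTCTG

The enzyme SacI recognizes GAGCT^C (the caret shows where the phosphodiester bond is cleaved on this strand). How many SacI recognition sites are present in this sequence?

GAGCTC occurs starting at position 17.
SacI cuts at 1 site.

1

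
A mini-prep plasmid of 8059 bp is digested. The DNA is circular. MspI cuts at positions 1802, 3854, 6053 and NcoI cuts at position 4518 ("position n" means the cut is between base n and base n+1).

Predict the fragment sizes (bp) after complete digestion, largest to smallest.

Combined cut positions (sorted): 1802, 3854, 4518, 6053.
Circular molecule, 4 cuts → 4 fragments:
  3854 − 1802 = 2052 bp
  4518 − 3854 = 664 bp
  6053 − 4518 = 1535 bp
  wrap: 8059 − 6053 + 1802 = 3808 bp
Sorted largest to smallest: 3808, 2052, 1535, 664 bp.

3808, 2052, 1535, 664 bp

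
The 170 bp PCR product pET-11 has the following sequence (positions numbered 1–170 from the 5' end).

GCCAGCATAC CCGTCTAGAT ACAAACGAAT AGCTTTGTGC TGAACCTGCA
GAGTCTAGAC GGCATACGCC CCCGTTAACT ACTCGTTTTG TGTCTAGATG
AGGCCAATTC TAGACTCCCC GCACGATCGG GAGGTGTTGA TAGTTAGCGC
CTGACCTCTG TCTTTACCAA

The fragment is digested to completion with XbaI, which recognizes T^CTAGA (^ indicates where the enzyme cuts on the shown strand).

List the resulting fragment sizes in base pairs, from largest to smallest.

61, 40, 39, 16, 14 bp

XbaI sites (TCTAGA) start at positions 14, 54, 93, 109.
XbaI cuts after the first base of each site, so after positions 14, 54, 93, 109.
Linear molecule, 4 cuts → 5 fragments:
  1–14 → 14 bp
  15–54 → 40 bp
  55–93 → 39 bp
  94–109 → 16 bp
  110–170 → 61 bp
Sorted largest to smallest: 61, 40, 39, 16, 14 bp.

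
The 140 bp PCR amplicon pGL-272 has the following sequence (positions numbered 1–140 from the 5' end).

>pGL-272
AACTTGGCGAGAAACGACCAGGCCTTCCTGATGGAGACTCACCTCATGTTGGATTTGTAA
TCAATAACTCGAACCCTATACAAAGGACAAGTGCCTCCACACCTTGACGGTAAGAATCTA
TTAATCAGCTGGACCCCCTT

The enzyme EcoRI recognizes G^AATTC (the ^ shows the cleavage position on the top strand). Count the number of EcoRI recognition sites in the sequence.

No occurrence of GAATTC is present in the sequence.
EcoRI does not cut: 0 sites.

0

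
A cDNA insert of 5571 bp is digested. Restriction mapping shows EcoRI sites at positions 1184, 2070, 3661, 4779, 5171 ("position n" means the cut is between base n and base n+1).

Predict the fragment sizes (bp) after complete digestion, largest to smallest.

Linear molecule, 5 cuts → 6 fragments:
  1184 − 0 = 1184 bp
  2070 − 1184 = 886 bp
  3661 − 2070 = 1591 bp
  4779 − 3661 = 1118 bp
  5171 − 4779 = 392 bp
  5571 − 5171 = 400 bp
Sorted largest to smallest: 1591, 1184, 1118, 886, 400, 392 bp.

1591, 1184, 1118, 886, 400, 392 bp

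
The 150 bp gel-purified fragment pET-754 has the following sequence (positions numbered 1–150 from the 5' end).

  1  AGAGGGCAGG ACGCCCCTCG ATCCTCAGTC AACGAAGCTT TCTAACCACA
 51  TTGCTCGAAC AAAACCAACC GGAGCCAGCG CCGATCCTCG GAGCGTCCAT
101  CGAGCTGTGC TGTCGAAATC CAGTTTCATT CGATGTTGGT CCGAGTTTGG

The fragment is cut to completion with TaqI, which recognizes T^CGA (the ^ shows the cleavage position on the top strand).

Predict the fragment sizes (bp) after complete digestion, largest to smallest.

TaqI sites (TCGA) start at positions 18, 55, 100, 113, 130.
TaqI cuts after the first base of each site, so after positions 18, 55, 100, 113, 130.
Linear molecule, 5 cuts → 6 fragments:
  1–18 → 18 bp
  19–55 → 37 bp
  56–100 → 45 bp
  101–113 → 13 bp
  114–130 → 17 bp
  131–150 → 20 bp
Sorted largest to smallest: 45, 37, 20, 18, 17, 13 bp.

45, 37, 20, 18, 17, 13 bp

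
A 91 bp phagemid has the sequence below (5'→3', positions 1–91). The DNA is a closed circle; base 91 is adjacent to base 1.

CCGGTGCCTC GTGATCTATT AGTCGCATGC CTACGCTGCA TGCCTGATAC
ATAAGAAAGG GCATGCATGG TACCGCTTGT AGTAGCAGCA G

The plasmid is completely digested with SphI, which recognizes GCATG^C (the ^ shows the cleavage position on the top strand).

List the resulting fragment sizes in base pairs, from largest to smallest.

55, 23, 13 bp

SphI sites (GCATGC) start at positions 25, 38, 61.
SphI cuts after base 5 of each site (before the last base), so after positions 29, 42, 65.
Circular molecule, 3 cuts → 3 fragments:
  30–42 → 13 bp
  43–65 → 23 bp
  66–91 then 1–29 → 26 + 29 = 55 bp
Sorted largest to smallest: 55, 23, 13 bp.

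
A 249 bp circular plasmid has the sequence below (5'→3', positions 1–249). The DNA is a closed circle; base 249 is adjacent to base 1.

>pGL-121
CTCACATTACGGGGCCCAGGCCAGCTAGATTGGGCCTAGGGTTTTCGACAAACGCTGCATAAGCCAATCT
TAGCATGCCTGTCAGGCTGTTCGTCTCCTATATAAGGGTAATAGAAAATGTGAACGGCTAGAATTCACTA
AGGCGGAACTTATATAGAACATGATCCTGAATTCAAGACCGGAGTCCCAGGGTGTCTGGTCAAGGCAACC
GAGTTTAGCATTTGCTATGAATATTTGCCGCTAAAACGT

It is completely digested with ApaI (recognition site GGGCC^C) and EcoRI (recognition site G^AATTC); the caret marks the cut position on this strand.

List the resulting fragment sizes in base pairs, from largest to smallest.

The ApaI site (GGGCCC) starts at position 12.
ApaI cuts after base 5 of each site (before the last base), so after position 16.
EcoRI sites (GAATTC) start at positions 131, 169.
EcoRI cuts after the first base of each site, so after positions 131, 169.
Combined cut positions: 16, 131, 169.
Circular molecule, 3 cuts → 3 fragments:
  17–131 → 115 bp
  132–169 → 38 bp
  170–249 then 1–16 → 80 + 16 = 96 bp
Sorted largest to smallest: 115, 96, 38 bp.

115, 96, 38 bp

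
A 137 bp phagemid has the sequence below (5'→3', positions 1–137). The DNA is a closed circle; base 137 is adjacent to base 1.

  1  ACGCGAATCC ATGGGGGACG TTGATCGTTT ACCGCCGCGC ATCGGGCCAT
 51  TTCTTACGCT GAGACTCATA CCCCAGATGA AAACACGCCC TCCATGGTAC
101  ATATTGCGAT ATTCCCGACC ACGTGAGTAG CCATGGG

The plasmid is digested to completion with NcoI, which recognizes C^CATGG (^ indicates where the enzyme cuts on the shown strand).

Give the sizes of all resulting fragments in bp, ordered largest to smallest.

NcoI sites (CCATGG) start at positions 9, 92, 131.
NcoI cuts after the first base of each site, so after positions 9, 92, 131.
Circular molecule, 3 cuts → 3 fragments:
  10–92 → 83 bp
  93–131 → 39 bp
  132–137 then 1–9 → 6 + 9 = 15 bp
Sorted largest to smallest: 83, 39, 15 bp.

83, 39, 15 bp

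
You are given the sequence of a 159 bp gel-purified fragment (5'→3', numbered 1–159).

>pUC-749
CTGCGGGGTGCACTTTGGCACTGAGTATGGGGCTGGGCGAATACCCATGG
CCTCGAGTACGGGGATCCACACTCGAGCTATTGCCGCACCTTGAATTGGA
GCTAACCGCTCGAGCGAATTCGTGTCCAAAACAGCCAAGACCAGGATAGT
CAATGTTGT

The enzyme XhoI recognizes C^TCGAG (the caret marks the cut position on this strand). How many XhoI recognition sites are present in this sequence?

CTCGAG occurs starting at positions 52, 72, 109.
XhoI cuts at 3 sites.

3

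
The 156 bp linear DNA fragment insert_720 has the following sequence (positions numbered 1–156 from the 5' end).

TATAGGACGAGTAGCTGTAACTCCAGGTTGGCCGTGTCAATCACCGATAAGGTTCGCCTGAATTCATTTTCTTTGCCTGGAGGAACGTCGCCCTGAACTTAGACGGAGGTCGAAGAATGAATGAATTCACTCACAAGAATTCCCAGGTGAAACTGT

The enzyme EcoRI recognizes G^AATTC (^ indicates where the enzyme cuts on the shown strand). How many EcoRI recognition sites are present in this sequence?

GAATTC occurs starting at positions 60, 123, 137.
EcoRI cuts at 3 sites.

3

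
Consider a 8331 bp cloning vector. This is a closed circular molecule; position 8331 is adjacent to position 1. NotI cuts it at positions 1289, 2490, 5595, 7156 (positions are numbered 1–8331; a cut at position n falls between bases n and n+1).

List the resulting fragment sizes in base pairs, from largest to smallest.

3105, 2464, 1561, 1201 bp

Circular molecule, 4 cuts → 4 fragments:
  2490 − 1289 = 1201 bp
  5595 − 2490 = 3105 bp
  7156 − 5595 = 1561 bp
  wrap: 8331 − 7156 + 1289 = 2464 bp
Sorted largest to smallest: 3105, 2464, 1561, 1201 bp.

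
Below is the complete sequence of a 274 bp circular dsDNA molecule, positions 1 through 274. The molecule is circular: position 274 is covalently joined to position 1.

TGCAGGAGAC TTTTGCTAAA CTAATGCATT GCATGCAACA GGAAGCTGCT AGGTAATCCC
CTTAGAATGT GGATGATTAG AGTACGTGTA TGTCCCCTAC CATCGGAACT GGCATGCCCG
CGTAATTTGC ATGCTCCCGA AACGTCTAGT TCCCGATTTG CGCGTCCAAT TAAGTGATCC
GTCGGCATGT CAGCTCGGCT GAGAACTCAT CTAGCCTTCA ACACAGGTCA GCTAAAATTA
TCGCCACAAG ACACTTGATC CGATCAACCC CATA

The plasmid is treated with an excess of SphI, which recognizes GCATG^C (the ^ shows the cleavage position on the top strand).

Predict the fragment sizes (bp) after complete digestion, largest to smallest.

176, 81, 17 bp

SphI sites (GCATGC) start at positions 31, 112, 129.
SphI cuts after base 5 of each site (before the last base), so after positions 35, 116, 133.
Circular molecule, 3 cuts → 3 fragments:
  36–116 → 81 bp
  117–133 → 17 bp
  134–274 then 1–35 → 141 + 35 = 176 bp
Sorted largest to smallest: 176, 81, 17 bp.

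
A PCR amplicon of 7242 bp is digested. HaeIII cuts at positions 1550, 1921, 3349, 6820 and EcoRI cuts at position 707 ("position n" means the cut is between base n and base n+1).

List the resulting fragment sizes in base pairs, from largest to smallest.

Combined cut positions (sorted): 707, 1550, 1921, 3349, 6820.
Linear molecule, 5 cuts → 6 fragments:
  707 − 0 = 707 bp
  1550 − 707 = 843 bp
  1921 − 1550 = 371 bp
  3349 − 1921 = 1428 bp
  6820 − 3349 = 3471 bp
  7242 − 6820 = 422 bp
Sorted largest to smallest: 3471, 1428, 843, 707, 422, 371 bp.

3471, 1428, 843, 707, 422, 371 bp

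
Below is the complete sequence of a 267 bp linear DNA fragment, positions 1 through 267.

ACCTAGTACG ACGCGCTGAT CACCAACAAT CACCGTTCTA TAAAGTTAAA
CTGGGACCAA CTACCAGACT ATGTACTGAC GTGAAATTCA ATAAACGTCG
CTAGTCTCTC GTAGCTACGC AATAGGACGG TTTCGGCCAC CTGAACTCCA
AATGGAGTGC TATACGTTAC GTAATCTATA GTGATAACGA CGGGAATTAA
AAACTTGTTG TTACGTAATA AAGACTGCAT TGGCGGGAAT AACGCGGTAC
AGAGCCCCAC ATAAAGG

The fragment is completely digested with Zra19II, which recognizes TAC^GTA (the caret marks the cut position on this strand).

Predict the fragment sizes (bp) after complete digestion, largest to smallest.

Zra19II sites (TACGTA) start at positions 168, 212.
Zra19II cuts after base 3 of each site, so after positions 170, 214.
Linear molecule, 2 cuts → 3 fragments:
  1–170 → 170 bp
  171–214 → 44 bp
  215–267 → 53 bp
Sorted largest to smallest: 170, 53, 44 bp.

170, 53, 44 bp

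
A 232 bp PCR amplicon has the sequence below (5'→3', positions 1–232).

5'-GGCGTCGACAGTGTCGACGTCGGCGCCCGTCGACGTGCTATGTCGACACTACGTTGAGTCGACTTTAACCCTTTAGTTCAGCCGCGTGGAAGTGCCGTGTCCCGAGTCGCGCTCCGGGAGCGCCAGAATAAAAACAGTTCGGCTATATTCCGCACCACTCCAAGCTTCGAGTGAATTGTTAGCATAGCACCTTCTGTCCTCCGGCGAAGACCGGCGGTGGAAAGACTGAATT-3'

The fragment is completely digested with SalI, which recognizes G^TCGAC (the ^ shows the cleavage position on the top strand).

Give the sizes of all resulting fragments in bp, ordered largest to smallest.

SalI sites (GTCGAC) start at positions 4, 13, 29, 42, 58.
SalI cuts after the first base of each site, so after positions 4, 13, 29, 42, 58.
Linear molecule, 5 cuts → 6 fragments:
  1–4 → 4 bp
  5–13 → 9 bp
  14–29 → 16 bp
  30–42 → 13 bp
  43–58 → 16 bp
  59–232 → 174 bp
Sorted largest to smallest: 174, 16, 16, 13, 9, 4 bp.

174, 16, 16, 13, 9, 4 bp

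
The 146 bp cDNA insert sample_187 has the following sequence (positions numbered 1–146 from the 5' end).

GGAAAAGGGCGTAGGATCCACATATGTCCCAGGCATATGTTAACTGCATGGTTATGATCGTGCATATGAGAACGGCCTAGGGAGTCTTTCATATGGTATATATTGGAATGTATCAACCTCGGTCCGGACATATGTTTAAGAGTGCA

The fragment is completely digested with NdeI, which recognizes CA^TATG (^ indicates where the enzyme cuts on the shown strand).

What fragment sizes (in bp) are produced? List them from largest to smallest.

NdeI sites (CATATG) start at positions 21, 34, 63, 90, 129.
NdeI cuts after base 2 of each site, so after positions 22, 35, 64, 91, 130.
Linear molecule, 5 cuts → 6 fragments:
  1–22 → 22 bp
  23–35 → 13 bp
  36–64 → 29 bp
  65–91 → 27 bp
  92–130 → 39 bp
  131–146 → 16 bp
Sorted largest to smallest: 39, 29, 27, 22, 16, 13 bp.

39, 29, 27, 22, 16, 13 bp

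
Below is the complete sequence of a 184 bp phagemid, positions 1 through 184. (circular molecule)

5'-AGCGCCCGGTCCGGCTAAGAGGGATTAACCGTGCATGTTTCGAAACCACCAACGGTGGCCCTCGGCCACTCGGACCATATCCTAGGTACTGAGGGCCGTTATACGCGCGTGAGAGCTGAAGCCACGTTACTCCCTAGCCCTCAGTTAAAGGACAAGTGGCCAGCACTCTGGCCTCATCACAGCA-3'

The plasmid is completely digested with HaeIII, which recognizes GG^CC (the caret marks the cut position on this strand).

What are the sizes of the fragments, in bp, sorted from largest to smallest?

71, 64, 30, 12, 7 bp

HaeIII sites (GGCC) start at positions 57, 64, 94, 158, 170.
HaeIII cuts after base 2 of each site, so after positions 58, 65, 95, 159, 171.
Circular molecule, 5 cuts → 5 fragments:
  59–65 → 7 bp
  66–95 → 30 bp
  96–159 → 64 bp
  160–171 → 12 bp
  172–184 then 1–58 → 13 + 58 = 71 bp
Sorted largest to smallest: 71, 64, 30, 12, 7 bp.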